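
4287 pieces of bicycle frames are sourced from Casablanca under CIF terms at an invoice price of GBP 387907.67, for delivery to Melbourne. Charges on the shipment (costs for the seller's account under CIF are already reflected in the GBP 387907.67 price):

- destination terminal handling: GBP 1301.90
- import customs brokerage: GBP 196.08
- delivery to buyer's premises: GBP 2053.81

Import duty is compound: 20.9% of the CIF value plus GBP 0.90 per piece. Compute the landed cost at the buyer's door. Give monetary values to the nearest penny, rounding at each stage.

CIF: the seller pays costs through ocean freight and marine insurance to the destination port.
The CIF price already equals the CIF value: 387907.67
Ad valorem component: 387907.67 × 20.9% = 81072.70
Specific component: 4287 × 0.90 = 3858.30
Import duty = 81072.70 + 3858.30 = 84931.00
Buyer bears: destination terminal 1301.90 + brokerage 196.08 + delivery 2053.81 + duty 84931.00 = 88482.79
Landed cost = invoice 387907.67 + 88482.79 = 476390.46

Total landed cost: GBP 476390.46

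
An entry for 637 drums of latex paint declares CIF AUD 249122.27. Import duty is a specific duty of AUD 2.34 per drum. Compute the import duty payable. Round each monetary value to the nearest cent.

Import duty: AUD 1490.58

Import duty = 637 × 2.34 = 1490.58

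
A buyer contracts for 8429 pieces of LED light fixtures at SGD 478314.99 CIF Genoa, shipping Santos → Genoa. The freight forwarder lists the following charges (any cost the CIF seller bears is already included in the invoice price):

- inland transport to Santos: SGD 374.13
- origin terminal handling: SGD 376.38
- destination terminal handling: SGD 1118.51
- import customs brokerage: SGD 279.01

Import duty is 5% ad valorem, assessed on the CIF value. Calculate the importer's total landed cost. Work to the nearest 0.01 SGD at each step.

Total landed cost: SGD 503628.26

CIF: the seller pays costs through ocean freight and marine insurance to the destination port.
Already in the invoice (seller's account under CIF): inland to port, origin terminal — exclude.
The CIF price already equals the CIF value: 478314.99
Import duty = 478314.99 × 5% = 23915.75
Buyer bears: destination terminal 1118.51 + brokerage 279.01 + duty 23915.75 = 25313.27
Landed cost = invoice 478314.99 + 25313.27 = 503628.26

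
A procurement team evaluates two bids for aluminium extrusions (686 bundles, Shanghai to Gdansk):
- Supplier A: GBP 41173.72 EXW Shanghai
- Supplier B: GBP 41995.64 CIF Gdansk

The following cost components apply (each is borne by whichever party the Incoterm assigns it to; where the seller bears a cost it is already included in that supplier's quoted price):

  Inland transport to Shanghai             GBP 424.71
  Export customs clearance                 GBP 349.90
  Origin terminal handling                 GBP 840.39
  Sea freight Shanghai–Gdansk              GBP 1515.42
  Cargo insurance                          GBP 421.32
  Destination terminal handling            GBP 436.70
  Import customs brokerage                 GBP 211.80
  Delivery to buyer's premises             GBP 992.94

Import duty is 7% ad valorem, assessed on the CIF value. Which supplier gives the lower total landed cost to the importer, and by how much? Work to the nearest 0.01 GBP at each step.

Supplier B is cheaper by GBP 2920.91

Supplier A (EXW):
CIF value = EXW price + inland to port + export clearance + origin terminal + freight + insurance = 41173.72 + 424.71 + 349.90 + 840.39 + 1515.42 + 421.32 = 44725.46
Import duty = 44725.46 × 7% = 3130.78
Buyer bears (A): 424.71 + 349.90 + 840.39 + 1515.42 + 421.32 + 436.70 + 211.80 + 992.94 = 5193.18
Landed cost (A) = invoice 41173.72 + 5193.18 + duty 3130.78 = 49497.68
Supplier B (CIF):
The CIF price already equals the CIF value: 41995.64
Import duty = 41995.64 × 7% = 2939.69
Buyer bears (B): 436.70 + 211.80 + 992.94 = 1641.44
Landed cost (B) = invoice 41995.64 + 1641.44 + duty 2939.69 = 46576.77
Difference = |49497.68 − 46576.77| = 2920.91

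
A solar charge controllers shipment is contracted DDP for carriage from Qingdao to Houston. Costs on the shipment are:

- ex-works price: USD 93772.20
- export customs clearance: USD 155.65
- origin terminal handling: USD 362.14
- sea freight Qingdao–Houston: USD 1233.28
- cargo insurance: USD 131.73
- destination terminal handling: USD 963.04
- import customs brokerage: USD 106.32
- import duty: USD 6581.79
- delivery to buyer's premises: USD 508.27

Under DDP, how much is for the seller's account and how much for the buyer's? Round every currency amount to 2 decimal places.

Seller: USD 103814.42; buyer: USD 0.00

DDP: the seller bears all costs including import duty.
Seller's account: goods 93772.20 + export clearance 155.65 + origin terminal 362.14 + freight 1233.28 + insurance 131.73 + destination terminal 963.04 + brokerage 106.32 + duty 6581.79 + delivery 508.27 = 103814.42
Buyer's account: 0.00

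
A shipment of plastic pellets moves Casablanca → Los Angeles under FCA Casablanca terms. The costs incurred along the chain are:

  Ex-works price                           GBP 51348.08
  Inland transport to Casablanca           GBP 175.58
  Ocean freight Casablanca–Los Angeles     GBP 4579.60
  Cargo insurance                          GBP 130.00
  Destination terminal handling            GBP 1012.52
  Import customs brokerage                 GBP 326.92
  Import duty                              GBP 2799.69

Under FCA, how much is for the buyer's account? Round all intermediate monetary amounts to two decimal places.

Buyer's account: GBP 8848.73

FCA: the seller delivers export-cleared goods to the carrier; the buyer bears costs from that point.
Seller's account: goods 51348.08 + inland to port 175.58 = 51523.66
Buyer's account: freight 4579.60 + insurance 130.00 + destination terminal 1012.52 + brokerage 326.92 + duty 2799.69 = 8848.73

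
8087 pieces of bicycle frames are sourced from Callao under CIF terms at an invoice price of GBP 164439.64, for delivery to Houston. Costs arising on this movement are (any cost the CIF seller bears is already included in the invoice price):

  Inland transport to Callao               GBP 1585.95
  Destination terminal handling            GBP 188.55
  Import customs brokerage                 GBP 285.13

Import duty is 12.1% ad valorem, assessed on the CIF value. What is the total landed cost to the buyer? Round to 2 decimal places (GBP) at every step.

Total landed cost: GBP 184810.52

CIF: the seller pays costs through ocean freight and marine insurance to the destination port.
Already in the invoice (seller's account under CIF): inland to port — exclude.
The CIF price already equals the CIF value: 164439.64
Import duty = 164439.64 × 12.1% = 19897.20
Buyer bears: destination terminal 188.55 + brokerage 285.13 + duty 19897.20 = 20370.88
Landed cost = invoice 164439.64 + 20370.88 = 184810.52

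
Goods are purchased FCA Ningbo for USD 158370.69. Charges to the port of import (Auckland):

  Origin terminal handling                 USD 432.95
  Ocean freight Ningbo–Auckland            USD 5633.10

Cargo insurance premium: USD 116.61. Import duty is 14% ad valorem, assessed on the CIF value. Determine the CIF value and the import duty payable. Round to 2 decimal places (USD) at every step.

CIF value: USD 164553.35; import duty: USD 23037.47

CIF = FCA price + pre-shipment costs + freight + insurance
CIF = 158370.69 + 432.95 + 5633.10 + 116.61 = 164553.35
Import duty = 164553.35 × 14% = 23037.47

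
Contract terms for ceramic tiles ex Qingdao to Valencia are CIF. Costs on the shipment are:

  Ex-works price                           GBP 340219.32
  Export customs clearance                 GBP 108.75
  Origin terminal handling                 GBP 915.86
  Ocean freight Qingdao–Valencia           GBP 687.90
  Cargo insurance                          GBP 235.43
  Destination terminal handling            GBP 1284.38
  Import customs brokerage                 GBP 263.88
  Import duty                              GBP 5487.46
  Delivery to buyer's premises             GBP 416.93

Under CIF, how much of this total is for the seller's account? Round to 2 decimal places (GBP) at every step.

CIF: the seller pays costs through ocean freight and marine insurance to the destination port.
Seller's account: goods 340219.32 + export clearance 108.75 + origin terminal 915.86 + freight 687.90 + insurance 235.43 = 342167.26
Buyer's account: destination terminal 1284.38 + brokerage 263.88 + duty 5487.46 + delivery 416.93 = 7452.65

Seller's account: GBP 342167.26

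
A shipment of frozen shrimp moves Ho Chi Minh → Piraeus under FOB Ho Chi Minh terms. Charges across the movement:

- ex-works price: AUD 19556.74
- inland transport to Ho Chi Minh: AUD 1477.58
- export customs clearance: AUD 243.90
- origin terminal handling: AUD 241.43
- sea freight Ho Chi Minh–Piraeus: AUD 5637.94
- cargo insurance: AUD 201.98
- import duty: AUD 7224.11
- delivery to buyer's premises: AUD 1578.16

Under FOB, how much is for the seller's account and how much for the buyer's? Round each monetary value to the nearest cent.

Seller: AUD 21519.65; buyer: AUD 14642.19

FOB: the seller bears costs until goods are on board at the origin port; the buyer bears freight, insurance and all costs thereafter.
Seller's account: goods 19556.74 + inland to port 1477.58 + export clearance 243.90 + origin terminal 241.43 = 21519.65
Buyer's account: freight 5637.94 + insurance 201.98 + duty 7224.11 + delivery 1578.16 = 14642.19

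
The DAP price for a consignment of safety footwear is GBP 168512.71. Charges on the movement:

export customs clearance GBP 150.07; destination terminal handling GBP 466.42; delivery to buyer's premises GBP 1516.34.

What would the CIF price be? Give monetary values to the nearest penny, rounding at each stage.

CIF price: GBP 166529.95

Not relevant to the conversion: export clearance — on the seller under both DAP and CIF; already in the DAP price and stays in the CIF price.
From DAP to CIF, the seller no longer bears: destination terminal, delivery.
CIF price = 168512.71 − 466.42 − 1516.34 = 166529.95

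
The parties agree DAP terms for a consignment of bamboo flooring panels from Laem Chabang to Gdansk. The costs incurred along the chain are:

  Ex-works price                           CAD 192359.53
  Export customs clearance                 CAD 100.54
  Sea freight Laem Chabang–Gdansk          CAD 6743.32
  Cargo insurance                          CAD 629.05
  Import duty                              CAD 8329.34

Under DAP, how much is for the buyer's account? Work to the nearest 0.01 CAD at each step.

DAP: the seller bears all costs to the named destination except import duty and clearance.
Seller's account: goods 192359.53 + export clearance 100.54 + freight 6743.32 + insurance 629.05 = 199832.44
Buyer's account: duty 8329.34 = 8329.34

Buyer's account: CAD 8329.34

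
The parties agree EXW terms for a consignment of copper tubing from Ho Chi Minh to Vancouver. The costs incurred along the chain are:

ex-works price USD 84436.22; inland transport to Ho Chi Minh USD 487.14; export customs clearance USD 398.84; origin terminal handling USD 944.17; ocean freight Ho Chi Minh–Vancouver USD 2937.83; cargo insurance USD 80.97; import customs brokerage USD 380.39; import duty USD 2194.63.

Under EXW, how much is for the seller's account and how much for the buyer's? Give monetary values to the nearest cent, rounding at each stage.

Seller: USD 84436.22; buyer: USD 7423.97

EXW: the seller makes goods available at their premises; the buyer bears all onward costs.
Seller's account: goods 84436.22 = 84436.22
Buyer's account: inland to port 487.14 + export clearance 398.84 + origin terminal 944.17 + freight 2937.83 + insurance 80.97 + brokerage 380.39 + duty 2194.63 = 7423.97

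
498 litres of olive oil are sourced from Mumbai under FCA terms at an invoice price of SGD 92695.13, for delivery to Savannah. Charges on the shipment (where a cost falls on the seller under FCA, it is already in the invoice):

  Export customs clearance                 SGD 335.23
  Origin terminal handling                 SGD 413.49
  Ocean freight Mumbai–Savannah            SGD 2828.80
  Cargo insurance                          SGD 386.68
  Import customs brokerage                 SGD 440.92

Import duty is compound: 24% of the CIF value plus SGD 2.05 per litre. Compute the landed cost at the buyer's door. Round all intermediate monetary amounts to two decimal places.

FCA: the seller delivers export-cleared goods to the carrier; the buyer bears costs from that point.
Already in the invoice (seller's account under FCA): export clearance — exclude.
CIF value = FCA price + origin terminal + freight + insurance = 92695.13 + 413.49 + 2828.80 + 386.68 = 96324.10
Ad valorem component: 96324.10 × 24% = 23117.78
Specific component: 498 × 2.05 = 1020.90
Import duty = 23117.78 + 1020.90 = 24138.68
Buyer bears: origin terminal 413.49 + freight 2828.80 + insurance 386.68 + brokerage 440.92 + duty 24138.68 = 28208.57
Landed cost = invoice 92695.13 + 28208.57 = 120903.70

Total landed cost: SGD 120903.70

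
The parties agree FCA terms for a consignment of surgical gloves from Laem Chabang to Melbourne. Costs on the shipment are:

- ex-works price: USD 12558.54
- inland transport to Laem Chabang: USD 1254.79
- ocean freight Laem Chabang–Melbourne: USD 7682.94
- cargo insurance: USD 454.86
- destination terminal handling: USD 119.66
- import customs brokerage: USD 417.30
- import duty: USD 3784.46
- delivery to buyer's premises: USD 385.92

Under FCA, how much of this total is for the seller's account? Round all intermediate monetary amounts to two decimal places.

FCA: the seller delivers export-cleared goods to the carrier; the buyer bears costs from that point.
Seller's account: goods 12558.54 + inland to port 1254.79 = 13813.33
Buyer's account: freight 7682.94 + insurance 454.86 + destination terminal 119.66 + brokerage 417.30 + duty 3784.46 + delivery 385.92 = 12845.14

Seller's account: USD 13813.33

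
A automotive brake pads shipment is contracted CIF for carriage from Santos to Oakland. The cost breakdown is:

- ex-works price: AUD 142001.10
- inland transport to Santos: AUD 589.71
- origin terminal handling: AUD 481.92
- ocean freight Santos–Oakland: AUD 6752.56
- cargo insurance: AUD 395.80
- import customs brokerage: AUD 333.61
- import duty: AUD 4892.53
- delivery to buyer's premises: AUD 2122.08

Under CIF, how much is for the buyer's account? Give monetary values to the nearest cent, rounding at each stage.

CIF: the seller pays costs through ocean freight and marine insurance to the destination port.
Seller's account: goods 142001.10 + inland to port 589.71 + origin terminal 481.92 + freight 6752.56 + insurance 395.80 = 150221.09
Buyer's account: brokerage 333.61 + duty 4892.53 + delivery 2122.08 = 7348.22

Buyer's account: AUD 7348.22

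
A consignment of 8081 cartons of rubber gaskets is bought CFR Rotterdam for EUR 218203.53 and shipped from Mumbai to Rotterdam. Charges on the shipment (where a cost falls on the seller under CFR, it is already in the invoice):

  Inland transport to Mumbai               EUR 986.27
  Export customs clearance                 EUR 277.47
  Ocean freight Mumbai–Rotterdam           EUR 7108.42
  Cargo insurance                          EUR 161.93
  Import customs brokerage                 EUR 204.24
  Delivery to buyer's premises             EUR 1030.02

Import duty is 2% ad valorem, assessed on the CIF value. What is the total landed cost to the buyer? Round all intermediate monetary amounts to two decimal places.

Total landed cost: EUR 223967.03

CFR: the seller pays costs through ocean freight to the destination port, but not insurance.
Already in the invoice (seller's account under CFR): inland to port, export clearance, freight — exclude.
CIF value = CFR price + insurance = 218203.53 + 161.93 = 218365.46
Import duty = 218365.46 × 2% = 4367.31
Buyer bears: insurance 161.93 + brokerage 204.24 + delivery 1030.02 + duty 4367.31 = 5763.50
Landed cost = invoice 218203.53 + 5763.50 = 223967.03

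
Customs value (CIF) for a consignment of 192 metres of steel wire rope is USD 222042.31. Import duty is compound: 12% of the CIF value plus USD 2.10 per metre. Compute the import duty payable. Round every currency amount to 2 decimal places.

Import duty: USD 27048.28

Ad valorem component: 222042.31 × 12% = 26645.08
Specific component: 192 × 2.10 = 403.20
Import duty = 26645.08 + 403.20 = 27048.28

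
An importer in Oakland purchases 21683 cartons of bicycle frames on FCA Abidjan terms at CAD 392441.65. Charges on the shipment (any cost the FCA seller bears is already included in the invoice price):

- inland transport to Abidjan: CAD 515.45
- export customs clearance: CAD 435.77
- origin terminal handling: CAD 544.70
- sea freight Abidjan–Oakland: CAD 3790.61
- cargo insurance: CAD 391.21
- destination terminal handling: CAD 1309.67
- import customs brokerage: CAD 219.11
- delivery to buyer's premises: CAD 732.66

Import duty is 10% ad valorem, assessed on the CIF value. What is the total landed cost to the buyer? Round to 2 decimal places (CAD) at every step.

Total landed cost: CAD 439146.43

FCA: the seller delivers export-cleared goods to the carrier; the buyer bears costs from that point.
Already in the invoice (seller's account under FCA): inland to port, export clearance — exclude.
CIF value = FCA price + origin terminal + freight + insurance = 392441.65 + 544.70 + 3790.61 + 391.21 = 397168.17
Import duty = 397168.17 × 10% = 39716.82
Buyer bears: origin terminal 544.70 + freight 3790.61 + insurance 391.21 + destination terminal 1309.67 + brokerage 219.11 + delivery 732.66 + duty 39716.82 = 46704.78
Landed cost = invoice 392441.65 + 46704.78 = 439146.43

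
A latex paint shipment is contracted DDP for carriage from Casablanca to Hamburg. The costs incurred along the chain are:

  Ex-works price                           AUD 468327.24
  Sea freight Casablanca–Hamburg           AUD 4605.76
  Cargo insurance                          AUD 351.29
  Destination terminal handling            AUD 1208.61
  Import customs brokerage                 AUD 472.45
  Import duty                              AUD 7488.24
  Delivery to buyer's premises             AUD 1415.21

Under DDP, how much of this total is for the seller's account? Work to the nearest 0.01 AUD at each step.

DDP: the seller bears all costs including import duty.
Seller's account: goods 468327.24 + freight 4605.76 + insurance 351.29 + destination terminal 1208.61 + brokerage 472.45 + duty 7488.24 + delivery 1415.21 = 483868.80
Buyer's account: 0.00

Seller's account: AUD 483868.80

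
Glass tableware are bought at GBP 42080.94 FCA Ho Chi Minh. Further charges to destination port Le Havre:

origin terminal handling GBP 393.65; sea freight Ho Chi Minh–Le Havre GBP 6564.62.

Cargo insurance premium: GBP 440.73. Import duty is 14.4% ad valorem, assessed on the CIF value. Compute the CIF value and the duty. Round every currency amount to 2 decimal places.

CIF = FCA price + pre-shipment costs + freight + insurance
CIF = 42080.94 + 393.65 + 6564.62 + 440.73 = 49479.94
Import duty = 49479.94 × 14.4% = 7125.11

CIF value: GBP 49479.94; import duty: GBP 7125.11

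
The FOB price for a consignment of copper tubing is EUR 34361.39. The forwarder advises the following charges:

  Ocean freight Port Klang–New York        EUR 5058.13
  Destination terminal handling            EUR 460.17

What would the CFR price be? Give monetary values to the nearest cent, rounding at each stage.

CFR price: EUR 39419.52

Not relevant to the conversion: destination terminal — on the buyer under both terms; not part of either seller's price.
From FOB to CFR, the seller additionally bears: freight.
CFR price = 34361.39 + 5058.13 = 39419.52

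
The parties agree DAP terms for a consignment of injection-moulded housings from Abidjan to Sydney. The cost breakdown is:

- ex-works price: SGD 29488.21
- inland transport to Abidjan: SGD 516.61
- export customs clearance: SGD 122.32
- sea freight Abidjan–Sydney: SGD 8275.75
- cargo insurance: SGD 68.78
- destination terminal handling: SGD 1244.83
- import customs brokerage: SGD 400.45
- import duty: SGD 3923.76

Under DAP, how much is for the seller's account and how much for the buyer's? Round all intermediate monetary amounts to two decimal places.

Seller: SGD 39716.50; buyer: SGD 4324.21

DAP: the seller bears all costs to the named destination except import duty and clearance.
Seller's account: goods 29488.21 + inland to port 516.61 + export clearance 122.32 + freight 8275.75 + insurance 68.78 + destination terminal 1244.83 = 39716.50
Buyer's account: brokerage 400.45 + duty 3923.76 = 4324.21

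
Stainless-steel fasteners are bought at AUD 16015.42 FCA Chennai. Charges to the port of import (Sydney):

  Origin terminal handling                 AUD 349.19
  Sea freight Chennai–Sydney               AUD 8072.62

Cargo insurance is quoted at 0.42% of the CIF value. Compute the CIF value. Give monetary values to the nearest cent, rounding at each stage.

CIF value: AUD 24540.30

Let C be the CIF value. C = FCA price + pre-shipment costs + freight + 0.42% × C
C − 0.42% × C = 16015.42 + 349.19 + 8072.62
0.9958 × C = 24437.23
C = 24437.23 / 0.9958 = 24540.30
Insurance premium = 0.42% × 24540.30 = 103.07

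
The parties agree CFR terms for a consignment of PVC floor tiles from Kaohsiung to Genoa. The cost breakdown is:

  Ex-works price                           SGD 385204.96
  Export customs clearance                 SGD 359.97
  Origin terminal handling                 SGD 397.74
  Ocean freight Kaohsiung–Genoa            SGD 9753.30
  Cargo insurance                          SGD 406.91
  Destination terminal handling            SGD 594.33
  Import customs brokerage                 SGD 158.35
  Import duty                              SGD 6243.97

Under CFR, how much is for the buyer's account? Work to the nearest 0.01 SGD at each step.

Buyer's account: SGD 7403.56

CFR: the seller pays costs through ocean freight to the destination port, but not insurance.
Seller's account: goods 385204.96 + export clearance 359.97 + origin terminal 397.74 + freight 9753.30 = 395715.97
Buyer's account: insurance 406.91 + destination terminal 594.33 + brokerage 158.35 + duty 6243.97 = 7403.56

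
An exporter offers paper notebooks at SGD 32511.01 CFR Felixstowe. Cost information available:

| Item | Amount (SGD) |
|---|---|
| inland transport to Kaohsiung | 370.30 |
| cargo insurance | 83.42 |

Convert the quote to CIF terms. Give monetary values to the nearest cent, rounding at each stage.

CIF price: SGD 32594.43

Not relevant to the conversion: inland to port — on the seller under both CFR and CIF; already in the CFR price and stays in the CIF price.
From CFR to CIF, the seller additionally bears: insurance.
CIF price = 32511.01 + 83.42 = 32594.43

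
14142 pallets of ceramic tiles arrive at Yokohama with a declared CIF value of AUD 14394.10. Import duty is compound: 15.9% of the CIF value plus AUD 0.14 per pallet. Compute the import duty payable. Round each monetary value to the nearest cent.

Import duty: AUD 4268.54

Ad valorem component: 14394.10 × 15.9% = 2288.66
Specific component: 14142 × 0.14 = 1979.88
Import duty = 2288.66 + 1979.88 = 4268.54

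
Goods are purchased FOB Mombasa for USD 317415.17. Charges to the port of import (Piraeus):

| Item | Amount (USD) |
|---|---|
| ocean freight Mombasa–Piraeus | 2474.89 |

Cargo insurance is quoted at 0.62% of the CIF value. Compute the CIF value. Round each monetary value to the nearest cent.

CIF value: USD 321885.75

Let C be the CIF value. C = FOB price + freight + 0.62% × C
C − 0.62% × C = 317415.17 + 2474.89
0.9938 × C = 319890.06
C = 319890.06 / 0.9938 = 321885.75
Insurance premium = 0.62% × 321885.75 = 1995.69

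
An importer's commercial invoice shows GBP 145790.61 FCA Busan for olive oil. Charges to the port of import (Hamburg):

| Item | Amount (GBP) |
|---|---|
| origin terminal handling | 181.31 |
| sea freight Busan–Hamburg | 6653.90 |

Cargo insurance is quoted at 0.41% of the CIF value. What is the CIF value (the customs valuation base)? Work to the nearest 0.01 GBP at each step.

Let C be the CIF value. C = FCA price + pre-shipment costs + freight + 0.41% × C
C − 0.41% × C = 145790.61 + 181.31 + 6653.90
0.9959 × C = 152625.82
C = 152625.82 / 0.9959 = 153254.16
Insurance premium = 0.41% × 153254.16 = 628.34

CIF value: GBP 153254.16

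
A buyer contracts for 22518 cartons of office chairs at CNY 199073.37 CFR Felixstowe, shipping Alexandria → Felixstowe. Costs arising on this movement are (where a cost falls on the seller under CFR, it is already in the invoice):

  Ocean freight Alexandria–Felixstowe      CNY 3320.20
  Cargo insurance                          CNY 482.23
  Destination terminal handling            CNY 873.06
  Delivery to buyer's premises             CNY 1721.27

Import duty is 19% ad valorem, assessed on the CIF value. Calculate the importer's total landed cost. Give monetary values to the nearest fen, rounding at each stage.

CFR: the seller pays costs through ocean freight to the destination port, but not insurance.
Already in the invoice (seller's account under CFR): freight — exclude.
CIF value = CFR price + insurance = 199073.37 + 482.23 = 199555.60
Import duty = 199555.60 × 19% = 37915.56
Buyer bears: insurance 482.23 + destination terminal 873.06 + delivery 1721.27 + duty 37915.56 = 40992.12
Landed cost = invoice 199073.37 + 40992.12 = 240065.49

Total landed cost: CNY 240065.49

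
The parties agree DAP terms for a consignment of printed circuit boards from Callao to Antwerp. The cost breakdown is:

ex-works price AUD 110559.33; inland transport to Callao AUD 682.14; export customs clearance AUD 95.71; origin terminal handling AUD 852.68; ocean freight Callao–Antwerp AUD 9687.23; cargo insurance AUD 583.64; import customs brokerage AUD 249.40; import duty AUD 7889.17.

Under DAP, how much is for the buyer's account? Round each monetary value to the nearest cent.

DAP: the seller bears all costs to the named destination except import duty and clearance.
Seller's account: goods 110559.33 + inland to port 682.14 + export clearance 95.71 + origin terminal 852.68 + freight 9687.23 + insurance 583.64 = 122460.73
Buyer's account: brokerage 249.40 + duty 7889.17 = 8138.57

Buyer's account: AUD 8138.57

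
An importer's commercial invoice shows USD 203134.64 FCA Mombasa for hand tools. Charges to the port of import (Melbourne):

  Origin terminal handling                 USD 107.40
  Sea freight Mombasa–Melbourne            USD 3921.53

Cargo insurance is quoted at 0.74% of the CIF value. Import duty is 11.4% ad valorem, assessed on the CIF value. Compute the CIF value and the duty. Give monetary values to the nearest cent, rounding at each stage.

Let C be the CIF value. C = FCA price + pre-shipment costs + freight + 0.74% × C
C − 0.74% × C = 203134.64 + 107.40 + 3921.53
0.9926 × C = 207163.57
C = 207163.57 / 0.9926 = 208708.01
Insurance premium = 0.74% × 208708.01 = 1544.44
Import duty = 208708.01 × 11.4% = 23792.71

CIF value: USD 208708.01; import duty: USD 23792.71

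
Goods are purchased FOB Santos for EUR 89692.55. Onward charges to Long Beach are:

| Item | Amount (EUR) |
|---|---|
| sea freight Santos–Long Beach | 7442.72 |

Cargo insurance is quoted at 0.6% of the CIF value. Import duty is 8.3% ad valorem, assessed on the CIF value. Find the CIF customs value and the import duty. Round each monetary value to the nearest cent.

Let C be the CIF value. C = FOB price + freight + 0.6% × C
C − 0.6% × C = 89692.55 + 7442.72
0.994 × C = 97135.27
C = 97135.27 / 0.994 = 97721.60
Insurance premium = 0.6% × 97721.60 = 586.33
Import duty = 97721.60 × 8.3% = 8110.89

CIF value: EUR 97721.60; import duty: EUR 8110.89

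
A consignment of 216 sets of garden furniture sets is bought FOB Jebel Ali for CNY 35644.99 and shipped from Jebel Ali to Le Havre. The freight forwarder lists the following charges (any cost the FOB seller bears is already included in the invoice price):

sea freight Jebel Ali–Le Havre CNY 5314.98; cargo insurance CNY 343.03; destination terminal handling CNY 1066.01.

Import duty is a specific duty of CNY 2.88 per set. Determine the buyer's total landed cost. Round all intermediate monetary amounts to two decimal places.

FOB: the seller bears costs until goods are on board at the origin port; the buyer bears freight, insurance and all costs thereafter.
CIF value = FOB price + freight + insurance = 35644.99 + 5314.98 + 343.03 = 41303.00
Import duty = 216 × 2.88 = 622.08
Buyer bears: freight 5314.98 + insurance 343.03 + destination terminal 1066.01 + duty 622.08 = 7346.10
Landed cost = invoice 35644.99 + 7346.10 = 42991.09

Total landed cost: CNY 42991.09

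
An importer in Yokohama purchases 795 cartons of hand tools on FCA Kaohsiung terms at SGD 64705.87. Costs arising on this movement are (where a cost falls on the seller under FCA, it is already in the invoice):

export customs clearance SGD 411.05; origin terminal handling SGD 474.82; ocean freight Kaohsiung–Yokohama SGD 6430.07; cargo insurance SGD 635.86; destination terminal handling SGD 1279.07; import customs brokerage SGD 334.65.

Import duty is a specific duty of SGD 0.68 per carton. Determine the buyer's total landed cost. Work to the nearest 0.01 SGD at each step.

Total landed cost: SGD 74400.94

FCA: the seller delivers export-cleared goods to the carrier; the buyer bears costs from that point.
Already in the invoice (seller's account under FCA): export clearance — exclude.
CIF value = FCA price + origin terminal + freight + insurance = 64705.87 + 474.82 + 6430.07 + 635.86 = 72246.62
Import duty = 795 × 0.68 = 540.60
Buyer bears: origin terminal 474.82 + freight 6430.07 + insurance 635.86 + destination terminal 1279.07 + brokerage 334.65 + duty 540.60 = 9695.07
Landed cost = invoice 64705.87 + 9695.07 = 74400.94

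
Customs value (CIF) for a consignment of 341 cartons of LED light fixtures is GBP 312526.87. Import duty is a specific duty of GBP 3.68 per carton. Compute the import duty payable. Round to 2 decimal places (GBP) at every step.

Import duty: GBP 1254.88

Import duty = 341 × 3.68 = 1254.88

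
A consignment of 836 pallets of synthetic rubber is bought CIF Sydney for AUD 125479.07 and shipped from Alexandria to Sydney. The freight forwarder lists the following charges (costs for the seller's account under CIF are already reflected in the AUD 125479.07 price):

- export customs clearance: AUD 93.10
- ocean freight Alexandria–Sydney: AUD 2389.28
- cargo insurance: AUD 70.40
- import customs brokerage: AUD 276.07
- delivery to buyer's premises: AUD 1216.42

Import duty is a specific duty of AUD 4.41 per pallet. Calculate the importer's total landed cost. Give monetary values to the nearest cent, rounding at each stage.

CIF: the seller pays costs through ocean freight and marine insurance to the destination port.
Already in the invoice (seller's account under CIF): export clearance, freight, insurance — exclude.
The CIF price already equals the CIF value: 125479.07
Import duty = 836 × 4.41 = 3686.76
Buyer bears: brokerage 276.07 + delivery 1216.42 + duty 3686.76 = 5179.25
Landed cost = invoice 125479.07 + 5179.25 = 130658.32

Total landed cost: AUD 130658.32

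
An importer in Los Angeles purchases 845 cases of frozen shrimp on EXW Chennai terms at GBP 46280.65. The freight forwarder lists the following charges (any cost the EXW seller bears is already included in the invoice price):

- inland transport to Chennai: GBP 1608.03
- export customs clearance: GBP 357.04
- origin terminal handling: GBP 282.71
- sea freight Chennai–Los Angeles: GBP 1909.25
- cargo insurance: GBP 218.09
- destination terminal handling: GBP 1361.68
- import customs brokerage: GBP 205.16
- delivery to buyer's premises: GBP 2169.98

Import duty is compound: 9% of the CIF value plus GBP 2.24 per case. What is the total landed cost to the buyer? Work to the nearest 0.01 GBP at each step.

EXW: the seller makes goods available at their premises; the buyer bears all onward costs.
CIF value = EXW price + inland to port + export clearance + origin terminal + freight + insurance = 46280.65 + 1608.03 + 357.04 + 282.71 + 1909.25 + 218.09 = 50655.77
Ad valorem component: 50655.77 × 9% = 4559.02
Specific component: 845 × 2.24 = 1892.80
Import duty = 4559.02 + 1892.80 = 6451.82
Buyer bears: inland to port 1608.03 + export clearance 357.04 + origin terminal 282.71 + freight 1909.25 + insurance 218.09 + destination terminal 1361.68 + brokerage 205.16 + delivery 2169.98 + duty 6451.82 = 14563.76
Landed cost = invoice 46280.65 + 14563.76 = 60844.41

Total landed cost: GBP 60844.41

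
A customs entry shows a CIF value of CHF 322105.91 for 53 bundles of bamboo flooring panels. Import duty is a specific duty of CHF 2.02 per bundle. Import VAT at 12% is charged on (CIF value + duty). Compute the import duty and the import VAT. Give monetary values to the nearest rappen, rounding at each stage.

Import duty: CHF 107.06; import VAT: CHF 38665.56

Import duty = 53 × 2.02 = 107.06
VAT base = CIF + duty = 322105.91 + 107.06 = 322212.97
Import VAT = 322212.97 × 12% = 38665.56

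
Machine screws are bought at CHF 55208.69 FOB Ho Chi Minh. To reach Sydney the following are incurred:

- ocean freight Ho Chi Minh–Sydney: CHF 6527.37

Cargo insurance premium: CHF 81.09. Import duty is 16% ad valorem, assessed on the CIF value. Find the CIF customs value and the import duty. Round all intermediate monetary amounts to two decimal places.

CIF value: CHF 61817.15; import duty: CHF 9890.74

CIF = FOB price + freight + insurance
CIF = 55208.69 + 6527.37 + 81.09 = 61817.15
Import duty = 61817.15 × 16% = 9890.74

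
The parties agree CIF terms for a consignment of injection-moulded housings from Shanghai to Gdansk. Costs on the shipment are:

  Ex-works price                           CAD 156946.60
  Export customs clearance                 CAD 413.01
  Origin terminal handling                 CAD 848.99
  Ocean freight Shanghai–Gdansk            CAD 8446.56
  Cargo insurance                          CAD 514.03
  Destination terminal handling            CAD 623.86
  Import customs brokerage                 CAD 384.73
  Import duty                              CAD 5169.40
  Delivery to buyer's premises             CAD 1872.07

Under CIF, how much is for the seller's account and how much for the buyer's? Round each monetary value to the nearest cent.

Seller: CAD 167169.19; buyer: CAD 8050.06

CIF: the seller pays costs through ocean freight and marine insurance to the destination port.
Seller's account: goods 156946.60 + export clearance 413.01 + origin terminal 848.99 + freight 8446.56 + insurance 514.03 = 167169.19
Buyer's account: destination terminal 623.86 + brokerage 384.73 + duty 5169.40 + delivery 1872.07 = 8050.06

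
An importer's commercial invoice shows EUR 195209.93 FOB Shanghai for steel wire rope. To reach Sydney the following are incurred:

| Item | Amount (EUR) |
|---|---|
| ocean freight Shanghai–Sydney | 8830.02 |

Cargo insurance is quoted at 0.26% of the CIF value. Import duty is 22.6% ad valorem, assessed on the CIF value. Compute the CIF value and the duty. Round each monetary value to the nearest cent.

Let C be the CIF value. C = FOB price + freight + 0.26% × C
C − 0.26% × C = 195209.93 + 8830.02
0.9974 × C = 204039.95
C = 204039.95 / 0.9974 = 204571.84
Insurance premium = 0.26% × 204571.84 = 531.89
Import duty = 204571.84 × 22.6% = 46233.24

CIF value: EUR 204571.84; import duty: EUR 46233.24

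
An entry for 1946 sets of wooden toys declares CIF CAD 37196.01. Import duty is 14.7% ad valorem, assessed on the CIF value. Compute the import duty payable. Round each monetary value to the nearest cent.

Import duty: CAD 5467.81

Import duty = 37196.01 × 14.7% = 5467.81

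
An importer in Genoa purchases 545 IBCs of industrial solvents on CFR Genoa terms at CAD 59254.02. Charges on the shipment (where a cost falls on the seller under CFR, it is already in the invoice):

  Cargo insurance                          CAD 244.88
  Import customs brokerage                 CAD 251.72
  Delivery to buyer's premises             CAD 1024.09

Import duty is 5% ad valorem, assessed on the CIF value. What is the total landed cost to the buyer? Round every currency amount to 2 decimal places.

CFR: the seller pays costs through ocean freight to the destination port, but not insurance.
CIF value = CFR price + insurance = 59254.02 + 244.88 = 59498.90
Import duty = 59498.90 × 5% = 2974.95
Buyer bears: insurance 244.88 + brokerage 251.72 + delivery 1024.09 + duty 2974.95 = 4495.64
Landed cost = invoice 59254.02 + 4495.64 = 63749.66

Total landed cost: CAD 63749.66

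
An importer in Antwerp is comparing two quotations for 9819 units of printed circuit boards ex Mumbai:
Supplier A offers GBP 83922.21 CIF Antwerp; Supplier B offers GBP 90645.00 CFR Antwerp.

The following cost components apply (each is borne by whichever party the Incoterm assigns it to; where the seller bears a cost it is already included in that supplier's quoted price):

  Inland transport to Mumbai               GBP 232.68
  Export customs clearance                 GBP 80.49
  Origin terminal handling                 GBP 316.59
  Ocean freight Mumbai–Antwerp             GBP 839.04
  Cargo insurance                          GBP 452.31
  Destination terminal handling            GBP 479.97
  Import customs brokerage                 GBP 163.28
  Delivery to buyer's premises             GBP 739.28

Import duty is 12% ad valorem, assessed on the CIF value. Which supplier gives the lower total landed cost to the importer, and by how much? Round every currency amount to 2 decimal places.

Supplier A (CIF):
The CIF price already equals the CIF value: 83922.21
Import duty = 83922.21 × 12% = 10070.67
Buyer bears (A): 479.97 + 163.28 + 739.28 = 1382.53
Landed cost (A) = invoice 83922.21 + 1382.53 + duty 10070.67 = 95375.41
Supplier B (CFR):
CIF value = CFR price + insurance = 90645.00 + 452.31 = 91097.31
Import duty = 91097.31 × 12% = 10931.68
Buyer bears (B): 452.31 + 479.97 + 163.28 + 739.28 = 1834.84
Landed cost (B) = invoice 90645.00 + 1834.84 + duty 10931.68 = 103411.52
Difference = |95375.41 − 103411.52| = 8036.11

Supplier A is cheaper by GBP 8036.11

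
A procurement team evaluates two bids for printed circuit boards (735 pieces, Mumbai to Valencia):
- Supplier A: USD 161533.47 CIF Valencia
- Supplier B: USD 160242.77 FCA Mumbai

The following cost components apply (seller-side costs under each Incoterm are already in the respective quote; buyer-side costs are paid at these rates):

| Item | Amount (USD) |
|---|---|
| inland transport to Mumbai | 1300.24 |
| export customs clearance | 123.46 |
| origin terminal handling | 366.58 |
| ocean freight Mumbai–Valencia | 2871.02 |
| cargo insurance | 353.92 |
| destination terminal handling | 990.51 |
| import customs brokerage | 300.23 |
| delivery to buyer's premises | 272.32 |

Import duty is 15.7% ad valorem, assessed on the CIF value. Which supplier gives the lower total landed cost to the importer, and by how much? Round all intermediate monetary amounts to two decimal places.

Supplier A is cheaper by USD 2662.05

Supplier A (CIF):
The CIF price already equals the CIF value: 161533.47
Import duty = 161533.47 × 15.7% = 25360.75
Buyer bears (A): 990.51 + 300.23 + 272.32 = 1563.06
Landed cost (A) = invoice 161533.47 + 1563.06 + duty 25360.75 = 188457.28
Supplier B (FCA):
CIF value = FCA price + origin terminal + freight + insurance = 160242.77 + 366.58 + 2871.02 + 353.92 = 163834.29
Import duty = 163834.29 × 15.7% = 25721.98
Buyer bears (B): 366.58 + 2871.02 + 353.92 + 990.51 + 300.23 + 272.32 = 5154.58
Landed cost (B) = invoice 160242.77 + 5154.58 + duty 25721.98 = 191119.33
Difference = |188457.28 − 191119.33| = 2662.05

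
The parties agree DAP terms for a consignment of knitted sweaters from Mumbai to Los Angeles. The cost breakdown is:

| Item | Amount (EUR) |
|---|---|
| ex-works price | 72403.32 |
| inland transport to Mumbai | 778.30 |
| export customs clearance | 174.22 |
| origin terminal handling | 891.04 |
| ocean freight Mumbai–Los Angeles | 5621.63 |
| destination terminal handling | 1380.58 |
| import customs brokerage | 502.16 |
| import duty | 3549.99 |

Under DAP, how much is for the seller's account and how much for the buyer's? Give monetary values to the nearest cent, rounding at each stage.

Seller: EUR 81249.09; buyer: EUR 4052.15

DAP: the seller bears all costs to the named destination except import duty and clearance.
Seller's account: goods 72403.32 + inland to port 778.30 + export clearance 174.22 + origin terminal 891.04 + freight 5621.63 + destination terminal 1380.58 = 81249.09
Buyer's account: brokerage 502.16 + duty 3549.99 = 4052.15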